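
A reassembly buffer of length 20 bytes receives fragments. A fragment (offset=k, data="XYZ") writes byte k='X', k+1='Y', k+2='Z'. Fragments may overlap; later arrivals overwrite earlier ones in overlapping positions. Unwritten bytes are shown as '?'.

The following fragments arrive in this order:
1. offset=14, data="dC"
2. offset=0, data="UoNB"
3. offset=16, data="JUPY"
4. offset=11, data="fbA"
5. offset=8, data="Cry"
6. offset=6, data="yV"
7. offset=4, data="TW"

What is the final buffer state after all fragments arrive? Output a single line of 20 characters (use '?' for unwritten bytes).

Answer: UoNBTWyVCryfbAdCJUPY

Derivation:
Fragment 1: offset=14 data="dC" -> buffer=??????????????dC????
Fragment 2: offset=0 data="UoNB" -> buffer=UoNB??????????dC????
Fragment 3: offset=16 data="JUPY" -> buffer=UoNB??????????dCJUPY
Fragment 4: offset=11 data="fbA" -> buffer=UoNB???????fbAdCJUPY
Fragment 5: offset=8 data="Cry" -> buffer=UoNB????CryfbAdCJUPY
Fragment 6: offset=6 data="yV" -> buffer=UoNB??yVCryfbAdCJUPY
Fragment 7: offset=4 data="TW" -> buffer=UoNBTWyVCryfbAdCJUPY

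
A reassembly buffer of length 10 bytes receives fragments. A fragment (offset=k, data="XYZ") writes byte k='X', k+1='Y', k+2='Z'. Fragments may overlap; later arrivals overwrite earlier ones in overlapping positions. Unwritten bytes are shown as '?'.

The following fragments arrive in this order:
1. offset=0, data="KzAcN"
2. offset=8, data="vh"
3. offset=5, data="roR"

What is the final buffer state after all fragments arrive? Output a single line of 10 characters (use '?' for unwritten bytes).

Fragment 1: offset=0 data="KzAcN" -> buffer=KzAcN?????
Fragment 2: offset=8 data="vh" -> buffer=KzAcN???vh
Fragment 3: offset=5 data="roR" -> buffer=KzAcNroRvh

Answer: KzAcNroRvh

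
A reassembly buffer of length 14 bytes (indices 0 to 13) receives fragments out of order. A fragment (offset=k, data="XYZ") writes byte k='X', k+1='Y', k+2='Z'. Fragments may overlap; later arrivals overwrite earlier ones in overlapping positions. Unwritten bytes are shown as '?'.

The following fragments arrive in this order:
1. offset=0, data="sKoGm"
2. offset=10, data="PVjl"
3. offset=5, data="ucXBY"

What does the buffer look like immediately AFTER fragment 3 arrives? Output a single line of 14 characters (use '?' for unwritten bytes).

Answer: sKoGmucXBYPVjl

Derivation:
Fragment 1: offset=0 data="sKoGm" -> buffer=sKoGm?????????
Fragment 2: offset=10 data="PVjl" -> buffer=sKoGm?????PVjl
Fragment 3: offset=5 data="ucXBY" -> buffer=sKoGmucXBYPVjl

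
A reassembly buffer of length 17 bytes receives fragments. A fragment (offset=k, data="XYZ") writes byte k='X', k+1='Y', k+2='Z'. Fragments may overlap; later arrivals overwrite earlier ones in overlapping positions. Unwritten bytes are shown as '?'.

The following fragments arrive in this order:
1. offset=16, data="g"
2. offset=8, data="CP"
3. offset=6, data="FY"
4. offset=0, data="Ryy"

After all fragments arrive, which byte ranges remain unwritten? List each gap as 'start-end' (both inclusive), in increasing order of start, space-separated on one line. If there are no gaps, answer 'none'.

Answer: 3-5 10-15

Derivation:
Fragment 1: offset=16 len=1
Fragment 2: offset=8 len=2
Fragment 3: offset=6 len=2
Fragment 4: offset=0 len=3
Gaps: 3-5 10-15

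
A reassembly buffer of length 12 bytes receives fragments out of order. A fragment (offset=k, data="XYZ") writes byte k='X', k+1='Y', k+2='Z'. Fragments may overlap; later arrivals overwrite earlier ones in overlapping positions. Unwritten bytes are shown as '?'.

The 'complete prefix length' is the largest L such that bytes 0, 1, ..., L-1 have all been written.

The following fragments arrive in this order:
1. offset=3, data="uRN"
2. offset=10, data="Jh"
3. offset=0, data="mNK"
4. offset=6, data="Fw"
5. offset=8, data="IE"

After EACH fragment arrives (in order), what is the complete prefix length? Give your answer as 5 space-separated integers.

Fragment 1: offset=3 data="uRN" -> buffer=???uRN?????? -> prefix_len=0
Fragment 2: offset=10 data="Jh" -> buffer=???uRN????Jh -> prefix_len=0
Fragment 3: offset=0 data="mNK" -> buffer=mNKuRN????Jh -> prefix_len=6
Fragment 4: offset=6 data="Fw" -> buffer=mNKuRNFw??Jh -> prefix_len=8
Fragment 5: offset=8 data="IE" -> buffer=mNKuRNFwIEJh -> prefix_len=12

Answer: 0 0 6 8 12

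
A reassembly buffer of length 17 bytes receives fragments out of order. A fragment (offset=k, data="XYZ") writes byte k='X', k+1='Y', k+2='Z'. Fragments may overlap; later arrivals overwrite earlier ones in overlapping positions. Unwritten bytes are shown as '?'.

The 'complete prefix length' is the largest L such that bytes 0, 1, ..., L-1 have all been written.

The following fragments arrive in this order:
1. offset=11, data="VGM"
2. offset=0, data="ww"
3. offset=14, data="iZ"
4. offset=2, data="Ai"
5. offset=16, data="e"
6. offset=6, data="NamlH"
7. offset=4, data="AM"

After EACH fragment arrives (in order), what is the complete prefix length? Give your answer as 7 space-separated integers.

Answer: 0 2 2 4 4 4 17

Derivation:
Fragment 1: offset=11 data="VGM" -> buffer=???????????VGM??? -> prefix_len=0
Fragment 2: offset=0 data="ww" -> buffer=ww?????????VGM??? -> prefix_len=2
Fragment 3: offset=14 data="iZ" -> buffer=ww?????????VGMiZ? -> prefix_len=2
Fragment 4: offset=2 data="Ai" -> buffer=wwAi???????VGMiZ? -> prefix_len=4
Fragment 5: offset=16 data="e" -> buffer=wwAi???????VGMiZe -> prefix_len=4
Fragment 6: offset=6 data="NamlH" -> buffer=wwAi??NamlHVGMiZe -> prefix_len=4
Fragment 7: offset=4 data="AM" -> buffer=wwAiAMNamlHVGMiZe -> prefix_len=17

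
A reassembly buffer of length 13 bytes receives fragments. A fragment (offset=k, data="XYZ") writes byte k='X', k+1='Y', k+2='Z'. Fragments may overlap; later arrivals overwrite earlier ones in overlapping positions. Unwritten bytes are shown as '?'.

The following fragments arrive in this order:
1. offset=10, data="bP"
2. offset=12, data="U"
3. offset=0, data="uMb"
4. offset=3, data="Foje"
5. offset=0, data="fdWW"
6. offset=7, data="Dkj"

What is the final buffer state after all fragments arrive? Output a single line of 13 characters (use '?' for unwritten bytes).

Answer: fdWWojeDkjbPU

Derivation:
Fragment 1: offset=10 data="bP" -> buffer=??????????bP?
Fragment 2: offset=12 data="U" -> buffer=??????????bPU
Fragment 3: offset=0 data="uMb" -> buffer=uMb???????bPU
Fragment 4: offset=3 data="Foje" -> buffer=uMbFoje???bPU
Fragment 5: offset=0 data="fdWW" -> buffer=fdWWoje???bPU
Fragment 6: offset=7 data="Dkj" -> buffer=fdWWojeDkjbPU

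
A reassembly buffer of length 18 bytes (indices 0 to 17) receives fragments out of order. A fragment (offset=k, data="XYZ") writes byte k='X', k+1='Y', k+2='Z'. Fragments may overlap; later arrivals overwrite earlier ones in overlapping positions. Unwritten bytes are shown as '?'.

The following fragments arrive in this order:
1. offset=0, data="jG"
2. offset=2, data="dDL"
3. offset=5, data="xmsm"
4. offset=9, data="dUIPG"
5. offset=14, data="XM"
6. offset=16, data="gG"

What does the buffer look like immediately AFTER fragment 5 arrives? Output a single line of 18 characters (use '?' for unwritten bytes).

Answer: jGdDLxmsmdUIPGXM??

Derivation:
Fragment 1: offset=0 data="jG" -> buffer=jG????????????????
Fragment 2: offset=2 data="dDL" -> buffer=jGdDL?????????????
Fragment 3: offset=5 data="xmsm" -> buffer=jGdDLxmsm?????????
Fragment 4: offset=9 data="dUIPG" -> buffer=jGdDLxmsmdUIPG????
Fragment 5: offset=14 data="XM" -> buffer=jGdDLxmsmdUIPGXM??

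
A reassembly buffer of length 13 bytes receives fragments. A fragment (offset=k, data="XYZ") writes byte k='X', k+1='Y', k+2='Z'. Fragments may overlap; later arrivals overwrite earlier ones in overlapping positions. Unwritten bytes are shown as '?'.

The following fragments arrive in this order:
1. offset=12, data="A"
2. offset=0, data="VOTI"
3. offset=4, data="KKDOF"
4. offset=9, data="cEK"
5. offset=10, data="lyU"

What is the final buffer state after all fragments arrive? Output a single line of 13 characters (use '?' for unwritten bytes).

Fragment 1: offset=12 data="A" -> buffer=????????????A
Fragment 2: offset=0 data="VOTI" -> buffer=VOTI????????A
Fragment 3: offset=4 data="KKDOF" -> buffer=VOTIKKDOF???A
Fragment 4: offset=9 data="cEK" -> buffer=VOTIKKDOFcEKA
Fragment 5: offset=10 data="lyU" -> buffer=VOTIKKDOFclyU

Answer: VOTIKKDOFclyU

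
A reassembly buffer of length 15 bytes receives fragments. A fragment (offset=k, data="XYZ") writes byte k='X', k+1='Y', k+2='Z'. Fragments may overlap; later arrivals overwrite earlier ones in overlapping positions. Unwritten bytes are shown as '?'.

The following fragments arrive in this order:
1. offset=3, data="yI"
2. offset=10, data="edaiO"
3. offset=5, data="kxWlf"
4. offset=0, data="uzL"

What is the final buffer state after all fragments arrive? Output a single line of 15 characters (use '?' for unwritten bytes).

Fragment 1: offset=3 data="yI" -> buffer=???yI??????????
Fragment 2: offset=10 data="edaiO" -> buffer=???yI?????edaiO
Fragment 3: offset=5 data="kxWlf" -> buffer=???yIkxWlfedaiO
Fragment 4: offset=0 data="uzL" -> buffer=uzLyIkxWlfedaiO

Answer: uzLyIkxWlfedaiO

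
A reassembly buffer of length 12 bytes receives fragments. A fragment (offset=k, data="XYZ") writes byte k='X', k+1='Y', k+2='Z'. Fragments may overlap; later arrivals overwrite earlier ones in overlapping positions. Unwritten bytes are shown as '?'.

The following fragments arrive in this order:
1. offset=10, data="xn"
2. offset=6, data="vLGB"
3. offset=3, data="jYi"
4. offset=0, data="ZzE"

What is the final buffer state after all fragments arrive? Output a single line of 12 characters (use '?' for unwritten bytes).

Answer: ZzEjYivLGBxn

Derivation:
Fragment 1: offset=10 data="xn" -> buffer=??????????xn
Fragment 2: offset=6 data="vLGB" -> buffer=??????vLGBxn
Fragment 3: offset=3 data="jYi" -> buffer=???jYivLGBxn
Fragment 4: offset=0 data="ZzE" -> buffer=ZzEjYivLGBxn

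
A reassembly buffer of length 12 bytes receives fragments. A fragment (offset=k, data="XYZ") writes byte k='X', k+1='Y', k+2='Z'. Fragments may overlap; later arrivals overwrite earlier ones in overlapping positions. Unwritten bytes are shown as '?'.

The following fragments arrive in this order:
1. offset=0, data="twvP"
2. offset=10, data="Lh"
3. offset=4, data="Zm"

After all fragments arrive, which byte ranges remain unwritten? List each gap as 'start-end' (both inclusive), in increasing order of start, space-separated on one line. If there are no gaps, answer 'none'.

Answer: 6-9

Derivation:
Fragment 1: offset=0 len=4
Fragment 2: offset=10 len=2
Fragment 3: offset=4 len=2
Gaps: 6-9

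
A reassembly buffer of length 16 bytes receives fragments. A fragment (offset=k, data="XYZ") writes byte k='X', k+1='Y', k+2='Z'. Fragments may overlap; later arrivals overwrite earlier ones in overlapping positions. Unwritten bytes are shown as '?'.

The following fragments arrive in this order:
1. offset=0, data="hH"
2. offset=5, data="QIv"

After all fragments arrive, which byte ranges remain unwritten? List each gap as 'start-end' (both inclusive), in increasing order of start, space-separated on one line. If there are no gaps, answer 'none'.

Answer: 2-4 8-15

Derivation:
Fragment 1: offset=0 len=2
Fragment 2: offset=5 len=3
Gaps: 2-4 8-15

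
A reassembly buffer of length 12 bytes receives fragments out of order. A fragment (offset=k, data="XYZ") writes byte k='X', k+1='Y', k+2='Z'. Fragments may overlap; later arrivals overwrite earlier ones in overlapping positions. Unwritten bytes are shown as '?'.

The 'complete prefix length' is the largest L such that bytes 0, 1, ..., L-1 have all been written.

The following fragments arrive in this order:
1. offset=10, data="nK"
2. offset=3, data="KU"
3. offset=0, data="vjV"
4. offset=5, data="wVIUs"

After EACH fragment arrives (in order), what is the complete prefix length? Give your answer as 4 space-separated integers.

Fragment 1: offset=10 data="nK" -> buffer=??????????nK -> prefix_len=0
Fragment 2: offset=3 data="KU" -> buffer=???KU?????nK -> prefix_len=0
Fragment 3: offset=0 data="vjV" -> buffer=vjVKU?????nK -> prefix_len=5
Fragment 4: offset=5 data="wVIUs" -> buffer=vjVKUwVIUsnK -> prefix_len=12

Answer: 0 0 5 12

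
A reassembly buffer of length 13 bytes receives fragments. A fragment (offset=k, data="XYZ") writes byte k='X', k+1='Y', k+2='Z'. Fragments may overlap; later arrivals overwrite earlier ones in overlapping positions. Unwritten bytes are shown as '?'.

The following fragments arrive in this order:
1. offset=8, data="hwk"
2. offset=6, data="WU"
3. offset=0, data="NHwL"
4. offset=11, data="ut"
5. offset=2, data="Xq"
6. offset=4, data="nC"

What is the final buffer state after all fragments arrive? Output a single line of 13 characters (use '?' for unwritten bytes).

Answer: NHXqnCWUhwkut

Derivation:
Fragment 1: offset=8 data="hwk" -> buffer=????????hwk??
Fragment 2: offset=6 data="WU" -> buffer=??????WUhwk??
Fragment 3: offset=0 data="NHwL" -> buffer=NHwL??WUhwk??
Fragment 4: offset=11 data="ut" -> buffer=NHwL??WUhwkut
Fragment 5: offset=2 data="Xq" -> buffer=NHXq??WUhwkut
Fragment 6: offset=4 data="nC" -> buffer=NHXqnCWUhwkut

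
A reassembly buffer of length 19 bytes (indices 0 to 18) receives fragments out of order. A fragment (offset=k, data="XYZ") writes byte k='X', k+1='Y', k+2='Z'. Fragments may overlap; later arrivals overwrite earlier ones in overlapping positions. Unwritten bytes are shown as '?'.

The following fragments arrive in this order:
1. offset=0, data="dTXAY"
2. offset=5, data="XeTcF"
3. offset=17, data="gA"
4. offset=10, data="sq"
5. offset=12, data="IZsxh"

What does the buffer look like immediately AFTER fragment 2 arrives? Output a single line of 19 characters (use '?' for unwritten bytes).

Fragment 1: offset=0 data="dTXAY" -> buffer=dTXAY??????????????
Fragment 2: offset=5 data="XeTcF" -> buffer=dTXAYXeTcF?????????

Answer: dTXAYXeTcF?????????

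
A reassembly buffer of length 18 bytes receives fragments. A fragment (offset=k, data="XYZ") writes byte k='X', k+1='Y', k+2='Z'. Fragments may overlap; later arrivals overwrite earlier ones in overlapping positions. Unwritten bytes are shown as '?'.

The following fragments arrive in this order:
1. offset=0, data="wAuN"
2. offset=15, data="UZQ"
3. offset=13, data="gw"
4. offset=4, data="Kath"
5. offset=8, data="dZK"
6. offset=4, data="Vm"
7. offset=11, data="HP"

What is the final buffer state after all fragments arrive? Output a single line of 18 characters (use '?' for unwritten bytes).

Fragment 1: offset=0 data="wAuN" -> buffer=wAuN??????????????
Fragment 2: offset=15 data="UZQ" -> buffer=wAuN???????????UZQ
Fragment 3: offset=13 data="gw" -> buffer=wAuN?????????gwUZQ
Fragment 4: offset=4 data="Kath" -> buffer=wAuNKath?????gwUZQ
Fragment 5: offset=8 data="dZK" -> buffer=wAuNKathdZK??gwUZQ
Fragment 6: offset=4 data="Vm" -> buffer=wAuNVmthdZK??gwUZQ
Fragment 7: offset=11 data="HP" -> buffer=wAuNVmthdZKHPgwUZQ

Answer: wAuNVmthdZKHPgwUZQ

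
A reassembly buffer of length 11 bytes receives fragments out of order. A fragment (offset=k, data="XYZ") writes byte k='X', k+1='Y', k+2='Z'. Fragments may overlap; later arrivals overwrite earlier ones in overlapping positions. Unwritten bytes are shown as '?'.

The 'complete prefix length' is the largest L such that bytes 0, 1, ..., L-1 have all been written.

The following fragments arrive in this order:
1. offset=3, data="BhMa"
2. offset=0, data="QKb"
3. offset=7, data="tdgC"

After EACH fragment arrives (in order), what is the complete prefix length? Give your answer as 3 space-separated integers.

Answer: 0 7 11

Derivation:
Fragment 1: offset=3 data="BhMa" -> buffer=???BhMa???? -> prefix_len=0
Fragment 2: offset=0 data="QKb" -> buffer=QKbBhMa???? -> prefix_len=7
Fragment 3: offset=7 data="tdgC" -> buffer=QKbBhMatdgC -> prefix_len=11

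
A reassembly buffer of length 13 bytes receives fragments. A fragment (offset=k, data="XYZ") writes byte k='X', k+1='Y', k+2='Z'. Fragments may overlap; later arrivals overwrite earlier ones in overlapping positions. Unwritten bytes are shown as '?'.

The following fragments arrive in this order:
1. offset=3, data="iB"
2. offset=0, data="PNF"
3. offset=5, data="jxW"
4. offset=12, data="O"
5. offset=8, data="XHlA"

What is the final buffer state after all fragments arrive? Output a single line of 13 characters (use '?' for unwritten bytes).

Fragment 1: offset=3 data="iB" -> buffer=???iB????????
Fragment 2: offset=0 data="PNF" -> buffer=PNFiB????????
Fragment 3: offset=5 data="jxW" -> buffer=PNFiBjxW?????
Fragment 4: offset=12 data="O" -> buffer=PNFiBjxW????O
Fragment 5: offset=8 data="XHlA" -> buffer=PNFiBjxWXHlAO

Answer: PNFiBjxWXHlAO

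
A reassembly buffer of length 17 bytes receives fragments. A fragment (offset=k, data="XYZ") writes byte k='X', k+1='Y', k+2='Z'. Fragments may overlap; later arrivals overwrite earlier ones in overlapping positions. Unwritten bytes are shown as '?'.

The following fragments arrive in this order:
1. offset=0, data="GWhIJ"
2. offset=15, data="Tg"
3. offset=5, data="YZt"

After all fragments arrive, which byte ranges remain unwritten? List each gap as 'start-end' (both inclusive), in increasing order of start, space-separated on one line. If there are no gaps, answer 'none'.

Fragment 1: offset=0 len=5
Fragment 2: offset=15 len=2
Fragment 3: offset=5 len=3
Gaps: 8-14

Answer: 8-14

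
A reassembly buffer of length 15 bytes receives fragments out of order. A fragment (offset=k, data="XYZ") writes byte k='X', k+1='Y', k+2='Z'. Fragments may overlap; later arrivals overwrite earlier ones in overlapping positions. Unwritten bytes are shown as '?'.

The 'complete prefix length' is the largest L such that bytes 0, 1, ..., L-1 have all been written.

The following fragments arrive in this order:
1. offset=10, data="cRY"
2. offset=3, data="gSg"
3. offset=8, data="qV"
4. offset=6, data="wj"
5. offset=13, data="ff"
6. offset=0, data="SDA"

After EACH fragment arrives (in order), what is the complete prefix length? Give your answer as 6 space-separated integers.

Fragment 1: offset=10 data="cRY" -> buffer=??????????cRY?? -> prefix_len=0
Fragment 2: offset=3 data="gSg" -> buffer=???gSg????cRY?? -> prefix_len=0
Fragment 3: offset=8 data="qV" -> buffer=???gSg??qVcRY?? -> prefix_len=0
Fragment 4: offset=6 data="wj" -> buffer=???gSgwjqVcRY?? -> prefix_len=0
Fragment 5: offset=13 data="ff" -> buffer=???gSgwjqVcRYff -> prefix_len=0
Fragment 6: offset=0 data="SDA" -> buffer=SDAgSgwjqVcRYff -> prefix_len=15

Answer: 0 0 0 0 0 15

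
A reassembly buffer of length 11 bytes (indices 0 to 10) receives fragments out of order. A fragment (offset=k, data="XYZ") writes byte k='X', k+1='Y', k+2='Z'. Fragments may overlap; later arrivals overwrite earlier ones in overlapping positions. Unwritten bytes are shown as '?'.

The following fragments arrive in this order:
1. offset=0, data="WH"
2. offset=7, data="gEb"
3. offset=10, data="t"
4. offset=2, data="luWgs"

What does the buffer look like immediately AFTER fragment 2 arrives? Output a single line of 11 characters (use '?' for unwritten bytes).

Fragment 1: offset=0 data="WH" -> buffer=WH?????????
Fragment 2: offset=7 data="gEb" -> buffer=WH?????gEb?

Answer: WH?????gEb?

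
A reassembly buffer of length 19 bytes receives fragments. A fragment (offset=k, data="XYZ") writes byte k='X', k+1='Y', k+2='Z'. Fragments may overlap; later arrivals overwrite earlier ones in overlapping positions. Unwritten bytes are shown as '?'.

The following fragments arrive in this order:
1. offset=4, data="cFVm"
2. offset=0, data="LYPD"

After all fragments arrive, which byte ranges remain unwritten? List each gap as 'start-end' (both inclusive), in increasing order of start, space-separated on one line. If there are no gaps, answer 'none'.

Answer: 8-18

Derivation:
Fragment 1: offset=4 len=4
Fragment 2: offset=0 len=4
Gaps: 8-18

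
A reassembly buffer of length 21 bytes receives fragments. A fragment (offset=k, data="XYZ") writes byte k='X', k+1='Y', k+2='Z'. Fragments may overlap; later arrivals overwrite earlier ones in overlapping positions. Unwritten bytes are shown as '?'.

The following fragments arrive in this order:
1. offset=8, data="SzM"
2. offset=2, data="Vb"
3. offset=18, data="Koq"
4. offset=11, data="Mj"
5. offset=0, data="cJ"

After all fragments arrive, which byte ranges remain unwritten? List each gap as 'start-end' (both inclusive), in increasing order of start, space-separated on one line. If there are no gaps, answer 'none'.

Fragment 1: offset=8 len=3
Fragment 2: offset=2 len=2
Fragment 3: offset=18 len=3
Fragment 4: offset=11 len=2
Fragment 5: offset=0 len=2
Gaps: 4-7 13-17

Answer: 4-7 13-17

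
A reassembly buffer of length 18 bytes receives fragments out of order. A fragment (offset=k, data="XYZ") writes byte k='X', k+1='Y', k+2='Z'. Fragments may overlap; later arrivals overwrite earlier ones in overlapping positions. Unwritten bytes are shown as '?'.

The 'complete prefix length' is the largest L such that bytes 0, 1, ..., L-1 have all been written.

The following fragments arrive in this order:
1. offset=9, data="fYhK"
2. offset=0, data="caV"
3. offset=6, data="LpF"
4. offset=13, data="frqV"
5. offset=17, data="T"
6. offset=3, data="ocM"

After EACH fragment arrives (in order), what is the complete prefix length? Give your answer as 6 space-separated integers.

Fragment 1: offset=9 data="fYhK" -> buffer=?????????fYhK????? -> prefix_len=0
Fragment 2: offset=0 data="caV" -> buffer=caV??????fYhK????? -> prefix_len=3
Fragment 3: offset=6 data="LpF" -> buffer=caV???LpFfYhK????? -> prefix_len=3
Fragment 4: offset=13 data="frqV" -> buffer=caV???LpFfYhKfrqV? -> prefix_len=3
Fragment 5: offset=17 data="T" -> buffer=caV???LpFfYhKfrqVT -> prefix_len=3
Fragment 6: offset=3 data="ocM" -> buffer=caVocMLpFfYhKfrqVT -> prefix_len=18

Answer: 0 3 3 3 3 18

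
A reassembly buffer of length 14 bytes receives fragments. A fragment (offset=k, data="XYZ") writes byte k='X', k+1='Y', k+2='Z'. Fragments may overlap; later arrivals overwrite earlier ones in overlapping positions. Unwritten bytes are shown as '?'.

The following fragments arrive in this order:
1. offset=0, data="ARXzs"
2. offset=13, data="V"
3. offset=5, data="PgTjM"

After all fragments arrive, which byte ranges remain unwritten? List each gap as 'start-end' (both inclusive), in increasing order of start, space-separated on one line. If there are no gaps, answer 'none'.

Answer: 10-12

Derivation:
Fragment 1: offset=0 len=5
Fragment 2: offset=13 len=1
Fragment 3: offset=5 len=5
Gaps: 10-12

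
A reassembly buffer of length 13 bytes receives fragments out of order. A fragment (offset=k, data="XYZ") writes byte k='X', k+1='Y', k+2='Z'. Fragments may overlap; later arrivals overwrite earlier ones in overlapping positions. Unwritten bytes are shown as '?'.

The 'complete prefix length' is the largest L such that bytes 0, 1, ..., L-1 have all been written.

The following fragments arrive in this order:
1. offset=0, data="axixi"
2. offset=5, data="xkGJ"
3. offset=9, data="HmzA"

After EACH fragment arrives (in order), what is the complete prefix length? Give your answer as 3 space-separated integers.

Fragment 1: offset=0 data="axixi" -> buffer=axixi???????? -> prefix_len=5
Fragment 2: offset=5 data="xkGJ" -> buffer=axixixkGJ???? -> prefix_len=9
Fragment 3: offset=9 data="HmzA" -> buffer=axixixkGJHmzA -> prefix_len=13

Answer: 5 9 13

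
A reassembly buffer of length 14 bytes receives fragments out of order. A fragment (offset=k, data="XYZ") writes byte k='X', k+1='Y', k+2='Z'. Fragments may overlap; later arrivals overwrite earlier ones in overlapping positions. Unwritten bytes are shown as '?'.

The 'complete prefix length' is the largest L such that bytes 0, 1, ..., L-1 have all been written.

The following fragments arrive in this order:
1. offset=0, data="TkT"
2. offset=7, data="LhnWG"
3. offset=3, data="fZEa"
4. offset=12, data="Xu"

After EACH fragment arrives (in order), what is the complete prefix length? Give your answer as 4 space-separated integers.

Answer: 3 3 12 14

Derivation:
Fragment 1: offset=0 data="TkT" -> buffer=TkT??????????? -> prefix_len=3
Fragment 2: offset=7 data="LhnWG" -> buffer=TkT????LhnWG?? -> prefix_len=3
Fragment 3: offset=3 data="fZEa" -> buffer=TkTfZEaLhnWG?? -> prefix_len=12
Fragment 4: offset=12 data="Xu" -> buffer=TkTfZEaLhnWGXu -> prefix_len=14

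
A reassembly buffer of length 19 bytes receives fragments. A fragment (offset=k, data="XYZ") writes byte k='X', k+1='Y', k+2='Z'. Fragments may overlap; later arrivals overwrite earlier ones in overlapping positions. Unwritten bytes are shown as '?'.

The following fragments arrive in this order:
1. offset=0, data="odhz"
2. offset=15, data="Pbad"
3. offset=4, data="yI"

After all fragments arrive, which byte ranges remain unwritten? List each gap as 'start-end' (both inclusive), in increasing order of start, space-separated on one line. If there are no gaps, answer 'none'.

Fragment 1: offset=0 len=4
Fragment 2: offset=15 len=4
Fragment 3: offset=4 len=2
Gaps: 6-14

Answer: 6-14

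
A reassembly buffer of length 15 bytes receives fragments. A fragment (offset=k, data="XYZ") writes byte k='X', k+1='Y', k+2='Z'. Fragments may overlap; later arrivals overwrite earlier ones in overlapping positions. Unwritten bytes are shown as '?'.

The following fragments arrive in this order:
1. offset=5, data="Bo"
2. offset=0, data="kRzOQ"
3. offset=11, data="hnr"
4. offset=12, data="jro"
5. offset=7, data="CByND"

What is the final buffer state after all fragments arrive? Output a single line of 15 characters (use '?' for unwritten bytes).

Answer: kRzOQBoCByNDjro

Derivation:
Fragment 1: offset=5 data="Bo" -> buffer=?????Bo????????
Fragment 2: offset=0 data="kRzOQ" -> buffer=kRzOQBo????????
Fragment 3: offset=11 data="hnr" -> buffer=kRzOQBo????hnr?
Fragment 4: offset=12 data="jro" -> buffer=kRzOQBo????hjro
Fragment 5: offset=7 data="CByND" -> buffer=kRzOQBoCByNDjro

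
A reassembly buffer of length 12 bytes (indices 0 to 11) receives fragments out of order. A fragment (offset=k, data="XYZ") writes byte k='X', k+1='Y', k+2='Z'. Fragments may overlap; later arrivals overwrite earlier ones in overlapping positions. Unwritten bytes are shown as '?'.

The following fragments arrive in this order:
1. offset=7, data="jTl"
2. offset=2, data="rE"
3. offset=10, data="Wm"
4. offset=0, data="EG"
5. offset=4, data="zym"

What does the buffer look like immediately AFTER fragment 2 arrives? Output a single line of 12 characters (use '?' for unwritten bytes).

Answer: ??rE???jTl??

Derivation:
Fragment 1: offset=7 data="jTl" -> buffer=???????jTl??
Fragment 2: offset=2 data="rE" -> buffer=??rE???jTl??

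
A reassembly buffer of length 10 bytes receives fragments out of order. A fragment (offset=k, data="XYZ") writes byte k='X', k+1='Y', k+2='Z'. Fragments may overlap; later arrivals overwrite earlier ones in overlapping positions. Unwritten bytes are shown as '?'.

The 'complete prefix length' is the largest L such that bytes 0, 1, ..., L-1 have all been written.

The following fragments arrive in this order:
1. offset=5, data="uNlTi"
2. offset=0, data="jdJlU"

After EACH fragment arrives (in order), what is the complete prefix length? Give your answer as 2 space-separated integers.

Answer: 0 10

Derivation:
Fragment 1: offset=5 data="uNlTi" -> buffer=?????uNlTi -> prefix_len=0
Fragment 2: offset=0 data="jdJlU" -> buffer=jdJlUuNlTi -> prefix_len=10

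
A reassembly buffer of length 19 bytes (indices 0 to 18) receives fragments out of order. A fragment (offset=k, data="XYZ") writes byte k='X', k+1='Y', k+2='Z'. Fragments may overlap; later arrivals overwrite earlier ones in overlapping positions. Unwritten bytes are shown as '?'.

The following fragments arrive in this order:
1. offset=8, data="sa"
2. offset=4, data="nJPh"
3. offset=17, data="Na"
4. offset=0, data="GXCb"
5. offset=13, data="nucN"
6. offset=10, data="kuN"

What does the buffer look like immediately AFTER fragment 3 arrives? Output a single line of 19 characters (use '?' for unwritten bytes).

Answer: ????nJPhsa???????Na

Derivation:
Fragment 1: offset=8 data="sa" -> buffer=????????sa?????????
Fragment 2: offset=4 data="nJPh" -> buffer=????nJPhsa?????????
Fragment 3: offset=17 data="Na" -> buffer=????nJPhsa???????Na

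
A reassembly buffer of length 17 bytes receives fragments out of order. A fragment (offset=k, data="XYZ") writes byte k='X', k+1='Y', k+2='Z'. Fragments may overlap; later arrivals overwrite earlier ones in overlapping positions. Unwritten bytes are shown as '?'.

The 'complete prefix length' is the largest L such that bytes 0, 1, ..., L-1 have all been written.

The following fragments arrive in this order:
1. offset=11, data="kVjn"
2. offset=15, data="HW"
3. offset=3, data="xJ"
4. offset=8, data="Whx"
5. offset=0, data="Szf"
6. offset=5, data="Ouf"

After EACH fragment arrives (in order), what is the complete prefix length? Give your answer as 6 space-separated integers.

Answer: 0 0 0 0 5 17

Derivation:
Fragment 1: offset=11 data="kVjn" -> buffer=???????????kVjn?? -> prefix_len=0
Fragment 2: offset=15 data="HW" -> buffer=???????????kVjnHW -> prefix_len=0
Fragment 3: offset=3 data="xJ" -> buffer=???xJ??????kVjnHW -> prefix_len=0
Fragment 4: offset=8 data="Whx" -> buffer=???xJ???WhxkVjnHW -> prefix_len=0
Fragment 5: offset=0 data="Szf" -> buffer=SzfxJ???WhxkVjnHW -> prefix_len=5
Fragment 6: offset=5 data="Ouf" -> buffer=SzfxJOufWhxkVjnHW -> prefix_len=17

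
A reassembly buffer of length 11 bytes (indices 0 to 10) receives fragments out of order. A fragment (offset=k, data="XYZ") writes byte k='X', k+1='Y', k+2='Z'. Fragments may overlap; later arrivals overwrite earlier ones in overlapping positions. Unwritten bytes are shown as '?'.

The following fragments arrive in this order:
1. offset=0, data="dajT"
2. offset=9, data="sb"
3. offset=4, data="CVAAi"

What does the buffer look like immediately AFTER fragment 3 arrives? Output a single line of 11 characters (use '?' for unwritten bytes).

Answer: dajTCVAAisb

Derivation:
Fragment 1: offset=0 data="dajT" -> buffer=dajT???????
Fragment 2: offset=9 data="sb" -> buffer=dajT?????sb
Fragment 3: offset=4 data="CVAAi" -> buffer=dajTCVAAisb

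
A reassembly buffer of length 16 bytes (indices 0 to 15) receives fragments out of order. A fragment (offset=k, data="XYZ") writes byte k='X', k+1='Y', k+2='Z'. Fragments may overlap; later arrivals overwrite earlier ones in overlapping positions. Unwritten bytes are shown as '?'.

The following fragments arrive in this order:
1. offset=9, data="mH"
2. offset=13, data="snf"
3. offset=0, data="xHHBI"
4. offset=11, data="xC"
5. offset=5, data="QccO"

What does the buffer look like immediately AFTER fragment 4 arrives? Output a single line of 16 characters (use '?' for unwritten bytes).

Answer: xHHBI????mHxCsnf

Derivation:
Fragment 1: offset=9 data="mH" -> buffer=?????????mH?????
Fragment 2: offset=13 data="snf" -> buffer=?????????mH??snf
Fragment 3: offset=0 data="xHHBI" -> buffer=xHHBI????mH??snf
Fragment 4: offset=11 data="xC" -> buffer=xHHBI????mHxCsnf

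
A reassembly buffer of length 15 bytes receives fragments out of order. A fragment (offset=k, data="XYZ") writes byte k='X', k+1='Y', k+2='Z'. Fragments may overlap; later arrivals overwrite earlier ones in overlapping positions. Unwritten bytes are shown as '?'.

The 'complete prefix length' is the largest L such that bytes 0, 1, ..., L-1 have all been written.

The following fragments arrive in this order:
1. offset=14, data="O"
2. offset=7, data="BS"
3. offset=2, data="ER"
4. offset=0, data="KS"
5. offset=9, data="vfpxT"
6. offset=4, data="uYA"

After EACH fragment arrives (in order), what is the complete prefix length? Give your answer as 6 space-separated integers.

Fragment 1: offset=14 data="O" -> buffer=??????????????O -> prefix_len=0
Fragment 2: offset=7 data="BS" -> buffer=???????BS?????O -> prefix_len=0
Fragment 3: offset=2 data="ER" -> buffer=??ER???BS?????O -> prefix_len=0
Fragment 4: offset=0 data="KS" -> buffer=KSER???BS?????O -> prefix_len=4
Fragment 5: offset=9 data="vfpxT" -> buffer=KSER???BSvfpxTO -> prefix_len=4
Fragment 6: offset=4 data="uYA" -> buffer=KSERuYABSvfpxTO -> prefix_len=15

Answer: 0 0 0 4 4 15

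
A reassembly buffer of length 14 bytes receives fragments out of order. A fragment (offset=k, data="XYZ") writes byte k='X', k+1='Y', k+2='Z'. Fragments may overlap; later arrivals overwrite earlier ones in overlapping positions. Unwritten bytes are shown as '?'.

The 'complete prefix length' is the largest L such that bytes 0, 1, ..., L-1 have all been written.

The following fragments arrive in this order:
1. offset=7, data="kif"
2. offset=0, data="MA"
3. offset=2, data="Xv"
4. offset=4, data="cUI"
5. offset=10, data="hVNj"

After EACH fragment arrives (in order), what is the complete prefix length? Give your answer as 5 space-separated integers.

Fragment 1: offset=7 data="kif" -> buffer=???????kif???? -> prefix_len=0
Fragment 2: offset=0 data="MA" -> buffer=MA?????kif???? -> prefix_len=2
Fragment 3: offset=2 data="Xv" -> buffer=MAXv???kif???? -> prefix_len=4
Fragment 4: offset=4 data="cUI" -> buffer=MAXvcUIkif???? -> prefix_len=10
Fragment 5: offset=10 data="hVNj" -> buffer=MAXvcUIkifhVNj -> prefix_len=14

Answer: 0 2 4 10 14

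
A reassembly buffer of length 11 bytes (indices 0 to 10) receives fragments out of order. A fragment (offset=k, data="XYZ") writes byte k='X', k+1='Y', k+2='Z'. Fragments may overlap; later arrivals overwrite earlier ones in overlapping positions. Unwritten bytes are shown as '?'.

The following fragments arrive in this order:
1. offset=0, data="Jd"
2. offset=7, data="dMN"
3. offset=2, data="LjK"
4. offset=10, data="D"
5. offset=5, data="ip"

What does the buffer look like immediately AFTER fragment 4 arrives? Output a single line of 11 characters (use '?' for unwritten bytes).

Answer: JdLjK??dMND

Derivation:
Fragment 1: offset=0 data="Jd" -> buffer=Jd?????????
Fragment 2: offset=7 data="dMN" -> buffer=Jd?????dMN?
Fragment 3: offset=2 data="LjK" -> buffer=JdLjK??dMN?
Fragment 4: offset=10 data="D" -> buffer=JdLjK??dMND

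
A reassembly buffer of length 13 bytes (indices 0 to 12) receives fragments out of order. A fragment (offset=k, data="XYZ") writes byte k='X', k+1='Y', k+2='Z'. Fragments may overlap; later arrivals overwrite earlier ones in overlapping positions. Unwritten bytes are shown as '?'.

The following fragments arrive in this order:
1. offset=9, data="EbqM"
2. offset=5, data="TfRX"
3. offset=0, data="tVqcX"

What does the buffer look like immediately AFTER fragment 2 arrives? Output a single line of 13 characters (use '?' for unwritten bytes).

Answer: ?????TfRXEbqM

Derivation:
Fragment 1: offset=9 data="EbqM" -> buffer=?????????EbqM
Fragment 2: offset=5 data="TfRX" -> buffer=?????TfRXEbqM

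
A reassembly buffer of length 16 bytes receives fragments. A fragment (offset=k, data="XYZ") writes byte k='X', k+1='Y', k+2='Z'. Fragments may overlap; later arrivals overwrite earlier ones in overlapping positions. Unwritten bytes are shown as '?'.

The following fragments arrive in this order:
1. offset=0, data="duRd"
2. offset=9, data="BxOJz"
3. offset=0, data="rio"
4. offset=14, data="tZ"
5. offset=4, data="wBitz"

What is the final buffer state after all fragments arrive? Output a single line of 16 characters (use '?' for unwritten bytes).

Answer: riodwBitzBxOJztZ

Derivation:
Fragment 1: offset=0 data="duRd" -> buffer=duRd????????????
Fragment 2: offset=9 data="BxOJz" -> buffer=duRd?????BxOJz??
Fragment 3: offset=0 data="rio" -> buffer=riod?????BxOJz??
Fragment 4: offset=14 data="tZ" -> buffer=riod?????BxOJztZ
Fragment 5: offset=4 data="wBitz" -> buffer=riodwBitzBxOJztZ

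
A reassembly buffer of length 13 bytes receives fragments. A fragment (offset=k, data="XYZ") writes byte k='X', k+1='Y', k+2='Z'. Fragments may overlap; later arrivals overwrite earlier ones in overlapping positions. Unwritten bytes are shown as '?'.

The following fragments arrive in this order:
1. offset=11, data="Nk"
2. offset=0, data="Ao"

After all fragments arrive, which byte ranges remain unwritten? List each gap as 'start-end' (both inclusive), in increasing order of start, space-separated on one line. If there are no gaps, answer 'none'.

Answer: 2-10

Derivation:
Fragment 1: offset=11 len=2
Fragment 2: offset=0 len=2
Gaps: 2-10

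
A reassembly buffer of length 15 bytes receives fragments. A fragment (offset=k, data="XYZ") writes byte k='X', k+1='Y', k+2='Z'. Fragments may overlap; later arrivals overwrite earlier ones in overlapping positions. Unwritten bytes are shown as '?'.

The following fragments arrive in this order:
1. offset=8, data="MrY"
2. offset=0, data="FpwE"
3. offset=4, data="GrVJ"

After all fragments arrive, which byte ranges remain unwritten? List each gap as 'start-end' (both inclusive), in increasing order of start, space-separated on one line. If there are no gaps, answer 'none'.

Answer: 11-14

Derivation:
Fragment 1: offset=8 len=3
Fragment 2: offset=0 len=4
Fragment 3: offset=4 len=4
Gaps: 11-14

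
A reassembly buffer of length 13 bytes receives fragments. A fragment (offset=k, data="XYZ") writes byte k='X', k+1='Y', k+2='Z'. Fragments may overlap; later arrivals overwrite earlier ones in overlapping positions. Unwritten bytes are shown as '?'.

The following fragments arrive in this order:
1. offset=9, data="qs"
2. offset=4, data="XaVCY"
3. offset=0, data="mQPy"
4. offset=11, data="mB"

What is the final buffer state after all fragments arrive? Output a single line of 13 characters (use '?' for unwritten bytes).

Fragment 1: offset=9 data="qs" -> buffer=?????????qs??
Fragment 2: offset=4 data="XaVCY" -> buffer=????XaVCYqs??
Fragment 3: offset=0 data="mQPy" -> buffer=mQPyXaVCYqs??
Fragment 4: offset=11 data="mB" -> buffer=mQPyXaVCYqsmB

Answer: mQPyXaVCYqsmB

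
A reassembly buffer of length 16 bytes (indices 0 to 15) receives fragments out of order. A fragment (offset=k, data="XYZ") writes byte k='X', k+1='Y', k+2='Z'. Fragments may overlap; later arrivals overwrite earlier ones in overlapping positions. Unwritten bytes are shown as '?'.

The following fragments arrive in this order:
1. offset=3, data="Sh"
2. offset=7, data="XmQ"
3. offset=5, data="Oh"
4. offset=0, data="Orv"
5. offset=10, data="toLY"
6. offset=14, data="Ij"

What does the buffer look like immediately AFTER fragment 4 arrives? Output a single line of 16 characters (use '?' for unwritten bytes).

Fragment 1: offset=3 data="Sh" -> buffer=???Sh???????????
Fragment 2: offset=7 data="XmQ" -> buffer=???Sh??XmQ??????
Fragment 3: offset=5 data="Oh" -> buffer=???ShOhXmQ??????
Fragment 4: offset=0 data="Orv" -> buffer=OrvShOhXmQ??????

Answer: OrvShOhXmQ??????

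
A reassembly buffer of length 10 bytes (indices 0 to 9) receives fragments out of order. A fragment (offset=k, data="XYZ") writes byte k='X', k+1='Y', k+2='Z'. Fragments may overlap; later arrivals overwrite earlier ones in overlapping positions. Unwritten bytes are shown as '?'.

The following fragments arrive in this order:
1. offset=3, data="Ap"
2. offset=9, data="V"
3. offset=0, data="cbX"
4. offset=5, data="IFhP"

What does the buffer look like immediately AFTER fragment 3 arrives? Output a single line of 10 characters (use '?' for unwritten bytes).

Fragment 1: offset=3 data="Ap" -> buffer=???Ap?????
Fragment 2: offset=9 data="V" -> buffer=???Ap????V
Fragment 3: offset=0 data="cbX" -> buffer=cbXAp????V

Answer: cbXAp????V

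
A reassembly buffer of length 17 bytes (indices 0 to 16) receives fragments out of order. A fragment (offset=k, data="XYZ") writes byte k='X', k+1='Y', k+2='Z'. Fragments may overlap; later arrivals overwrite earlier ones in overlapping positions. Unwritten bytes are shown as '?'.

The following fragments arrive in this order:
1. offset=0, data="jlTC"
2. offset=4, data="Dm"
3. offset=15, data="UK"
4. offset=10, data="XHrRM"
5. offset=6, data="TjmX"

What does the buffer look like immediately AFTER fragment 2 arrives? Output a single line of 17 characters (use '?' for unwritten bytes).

Fragment 1: offset=0 data="jlTC" -> buffer=jlTC?????????????
Fragment 2: offset=4 data="Dm" -> buffer=jlTCDm???????????

Answer: jlTCDm???????????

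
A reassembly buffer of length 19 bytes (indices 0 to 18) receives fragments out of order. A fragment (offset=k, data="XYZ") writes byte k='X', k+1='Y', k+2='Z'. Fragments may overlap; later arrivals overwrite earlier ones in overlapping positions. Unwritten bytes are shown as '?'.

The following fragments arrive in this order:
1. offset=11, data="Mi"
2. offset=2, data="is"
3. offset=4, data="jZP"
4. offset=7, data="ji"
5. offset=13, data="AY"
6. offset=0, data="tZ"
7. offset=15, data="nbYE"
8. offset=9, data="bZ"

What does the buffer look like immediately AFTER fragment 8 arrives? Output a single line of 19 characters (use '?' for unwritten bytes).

Answer: tZisjZPjibZMiAYnbYE

Derivation:
Fragment 1: offset=11 data="Mi" -> buffer=???????????Mi??????
Fragment 2: offset=2 data="is" -> buffer=??is???????Mi??????
Fragment 3: offset=4 data="jZP" -> buffer=??isjZP????Mi??????
Fragment 4: offset=7 data="ji" -> buffer=??isjZPji??Mi??????
Fragment 5: offset=13 data="AY" -> buffer=??isjZPji??MiAY????
Fragment 6: offset=0 data="tZ" -> buffer=tZisjZPji??MiAY????
Fragment 7: offset=15 data="nbYE" -> buffer=tZisjZPji??MiAYnbYE
Fragment 8: offset=9 data="bZ" -> buffer=tZisjZPjibZMiAYnbYE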